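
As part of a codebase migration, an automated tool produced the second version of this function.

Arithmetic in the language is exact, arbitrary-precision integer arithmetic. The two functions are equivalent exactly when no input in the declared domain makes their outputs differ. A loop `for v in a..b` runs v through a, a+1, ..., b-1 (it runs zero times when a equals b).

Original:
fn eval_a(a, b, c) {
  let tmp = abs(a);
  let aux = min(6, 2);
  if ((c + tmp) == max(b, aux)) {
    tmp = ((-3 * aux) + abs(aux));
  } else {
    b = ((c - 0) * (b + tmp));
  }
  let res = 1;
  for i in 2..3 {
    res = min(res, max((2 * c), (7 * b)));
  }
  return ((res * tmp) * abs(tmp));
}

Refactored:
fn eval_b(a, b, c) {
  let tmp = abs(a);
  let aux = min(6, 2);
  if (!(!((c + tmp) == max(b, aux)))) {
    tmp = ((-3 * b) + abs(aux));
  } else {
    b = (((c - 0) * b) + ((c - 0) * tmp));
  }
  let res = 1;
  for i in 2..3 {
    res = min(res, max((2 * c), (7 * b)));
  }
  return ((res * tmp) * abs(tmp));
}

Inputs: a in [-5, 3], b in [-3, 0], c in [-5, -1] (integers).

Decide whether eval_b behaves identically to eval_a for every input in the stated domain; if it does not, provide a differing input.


Take a=-5, b=-3, c=-3.
eval_a: tmp=5, then aux=2, then ((c + tmp) == max(b, aux)) is true, then tmp=-4, then res=1, then (i=2), then res=-6, then returns 96
eval_b: tmp=5, then aux=2, then (!(!((c + tmp) == max(b, aux)))) is true, then tmp=11, then res=1, then (i=2), then res=-6, then returns -726
96 vs -726 — the two versions disagree here.
verdict: not equivalent; witness: a=-5, b=-3, c=-3


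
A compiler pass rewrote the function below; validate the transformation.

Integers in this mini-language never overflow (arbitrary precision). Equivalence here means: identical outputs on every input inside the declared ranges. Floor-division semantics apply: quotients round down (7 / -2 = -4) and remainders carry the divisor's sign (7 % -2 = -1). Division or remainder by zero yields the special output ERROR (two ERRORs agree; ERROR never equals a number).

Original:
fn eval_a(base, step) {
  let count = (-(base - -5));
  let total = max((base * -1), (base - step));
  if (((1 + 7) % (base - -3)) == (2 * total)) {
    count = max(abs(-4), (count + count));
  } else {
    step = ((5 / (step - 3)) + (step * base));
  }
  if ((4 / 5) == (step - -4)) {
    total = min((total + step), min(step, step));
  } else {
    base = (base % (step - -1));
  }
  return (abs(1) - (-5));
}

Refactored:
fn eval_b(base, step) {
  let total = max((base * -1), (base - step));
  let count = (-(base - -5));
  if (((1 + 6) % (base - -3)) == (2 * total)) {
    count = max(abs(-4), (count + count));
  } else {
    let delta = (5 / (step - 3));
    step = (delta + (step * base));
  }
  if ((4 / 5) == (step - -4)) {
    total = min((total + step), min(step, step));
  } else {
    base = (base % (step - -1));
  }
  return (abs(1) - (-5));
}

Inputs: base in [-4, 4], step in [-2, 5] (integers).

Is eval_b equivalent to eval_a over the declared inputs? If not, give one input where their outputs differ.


base=0, step=-1 yields ERROR from eval_a but 6 from eval_b.
verdict: not equivalent; witness: base=0, step=-1


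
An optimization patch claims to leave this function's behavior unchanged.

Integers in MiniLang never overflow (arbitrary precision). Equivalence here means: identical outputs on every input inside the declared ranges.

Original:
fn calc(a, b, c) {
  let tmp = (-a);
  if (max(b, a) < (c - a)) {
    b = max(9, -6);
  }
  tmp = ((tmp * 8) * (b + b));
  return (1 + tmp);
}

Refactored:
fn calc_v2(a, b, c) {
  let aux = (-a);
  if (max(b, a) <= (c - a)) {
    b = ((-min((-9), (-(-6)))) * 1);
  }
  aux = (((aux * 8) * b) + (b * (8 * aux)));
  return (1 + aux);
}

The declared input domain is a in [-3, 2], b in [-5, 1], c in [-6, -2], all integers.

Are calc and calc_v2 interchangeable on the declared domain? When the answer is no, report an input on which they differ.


Evaluate both at a=-3, b=-5, c=-6.
calc: tmp = 3; (max(b, a) < (c - a)) -> false; tmp = -240; return -239
calc_v2: aux = 3; (max(b, a) <= (c - a)) -> true; b = 9; aux = 432; return 433
-239 and 433 differ, so these are not the same function on this domain.
verdict: not equivalent; witness: a=-3, b=-5, c=-6


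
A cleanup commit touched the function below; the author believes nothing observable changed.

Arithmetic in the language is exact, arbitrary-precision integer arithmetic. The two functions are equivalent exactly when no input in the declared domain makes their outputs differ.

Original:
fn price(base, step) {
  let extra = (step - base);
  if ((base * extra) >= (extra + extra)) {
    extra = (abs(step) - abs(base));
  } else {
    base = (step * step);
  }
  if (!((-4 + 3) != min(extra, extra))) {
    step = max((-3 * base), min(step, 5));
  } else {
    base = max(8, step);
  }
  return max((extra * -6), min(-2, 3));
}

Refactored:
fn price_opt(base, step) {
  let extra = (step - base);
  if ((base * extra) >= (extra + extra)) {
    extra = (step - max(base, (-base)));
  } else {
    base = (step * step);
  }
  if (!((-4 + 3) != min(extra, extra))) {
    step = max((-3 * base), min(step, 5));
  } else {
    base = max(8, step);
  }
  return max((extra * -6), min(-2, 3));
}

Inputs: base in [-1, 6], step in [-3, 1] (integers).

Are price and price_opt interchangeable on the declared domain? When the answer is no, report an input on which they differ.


Consider the input base=-1, step=-3.
price: extra = -2; ((base * extra) >= (extra + extra)) -> true; extra = 2; (!((-4 + 3) != min(extra, extra))) -> false; base = 8; return -2
price_opt: extra = -2; ((base * extra) >= (extra + extra)) -> true; extra = -4; (!((-4 + 3) != min(extra, extra))) -> false; base = 8; return 24
-2 != 24, so the rewrite changes behavior.
verdict: not equivalent; witness: base=-1, step=-3


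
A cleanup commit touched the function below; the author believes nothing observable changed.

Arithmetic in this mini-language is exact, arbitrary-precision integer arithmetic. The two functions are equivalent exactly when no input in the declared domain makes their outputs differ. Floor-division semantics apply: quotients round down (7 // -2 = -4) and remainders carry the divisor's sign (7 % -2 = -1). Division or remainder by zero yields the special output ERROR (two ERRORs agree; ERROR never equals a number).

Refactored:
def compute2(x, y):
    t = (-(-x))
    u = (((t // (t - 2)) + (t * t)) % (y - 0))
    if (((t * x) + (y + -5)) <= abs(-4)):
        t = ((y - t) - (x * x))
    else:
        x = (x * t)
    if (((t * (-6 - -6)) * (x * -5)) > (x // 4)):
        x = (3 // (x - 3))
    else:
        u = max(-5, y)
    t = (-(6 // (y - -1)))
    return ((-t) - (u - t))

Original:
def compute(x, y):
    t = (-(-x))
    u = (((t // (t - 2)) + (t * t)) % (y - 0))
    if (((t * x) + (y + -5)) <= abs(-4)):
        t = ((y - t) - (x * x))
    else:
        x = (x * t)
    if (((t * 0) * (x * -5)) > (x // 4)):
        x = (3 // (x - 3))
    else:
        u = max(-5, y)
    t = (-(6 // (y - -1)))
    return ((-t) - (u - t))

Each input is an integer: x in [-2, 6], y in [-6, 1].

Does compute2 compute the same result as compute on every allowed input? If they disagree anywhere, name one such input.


Changes here: arithmetic usage differs, and constant usage differs; the full 72-point sweep finds no disagreement.
verdict: equivalent


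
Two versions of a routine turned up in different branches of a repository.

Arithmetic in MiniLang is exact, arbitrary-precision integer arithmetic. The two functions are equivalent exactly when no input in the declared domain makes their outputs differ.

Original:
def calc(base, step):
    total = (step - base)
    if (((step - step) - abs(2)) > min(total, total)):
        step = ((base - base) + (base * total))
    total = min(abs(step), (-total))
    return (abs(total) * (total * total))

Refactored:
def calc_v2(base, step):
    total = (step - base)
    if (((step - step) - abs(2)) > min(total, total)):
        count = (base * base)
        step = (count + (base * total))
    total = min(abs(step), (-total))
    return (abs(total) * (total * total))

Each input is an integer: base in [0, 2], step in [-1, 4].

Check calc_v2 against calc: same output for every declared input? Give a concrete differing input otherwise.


At base=2, step=-1: calc gives 27, calc_v2 gives 8.
verdict: not equivalent; witness: base=2, step=-1


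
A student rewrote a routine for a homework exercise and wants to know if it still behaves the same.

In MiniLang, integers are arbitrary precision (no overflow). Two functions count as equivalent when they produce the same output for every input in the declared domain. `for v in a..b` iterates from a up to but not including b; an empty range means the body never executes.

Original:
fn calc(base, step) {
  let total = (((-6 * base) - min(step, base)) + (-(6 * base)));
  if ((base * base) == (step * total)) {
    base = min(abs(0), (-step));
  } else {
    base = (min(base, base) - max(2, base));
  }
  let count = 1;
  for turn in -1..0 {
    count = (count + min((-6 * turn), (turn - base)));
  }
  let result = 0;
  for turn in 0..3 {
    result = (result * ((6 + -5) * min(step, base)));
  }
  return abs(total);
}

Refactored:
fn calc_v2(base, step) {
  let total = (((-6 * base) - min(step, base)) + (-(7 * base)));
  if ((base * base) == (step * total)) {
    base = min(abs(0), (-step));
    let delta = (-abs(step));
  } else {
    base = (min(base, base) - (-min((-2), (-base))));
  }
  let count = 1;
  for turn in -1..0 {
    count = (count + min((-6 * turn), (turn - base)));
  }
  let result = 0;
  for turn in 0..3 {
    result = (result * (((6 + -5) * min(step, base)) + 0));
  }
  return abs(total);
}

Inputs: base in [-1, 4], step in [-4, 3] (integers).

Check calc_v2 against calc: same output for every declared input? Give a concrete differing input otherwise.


There is a counterexample at base=-1, step=-4: 16 on one side, 17 on the other.
calc: total becomes 16; next ((base * base) == (step * total)) evaluates to false; next base becomes -3; next count becomes 1; next at turn=-1:; next count becomes 3; next result becomes 0; next at turn=0:; next result becomes 0; next at turn=1:; next result becomes 0; next at turn=2:; next result becomes 0; next final value 16
calc_v2: total becomes 17; next ((base * base) == (step * total)) evaluates to false; next base becomes -3; next count becomes 1; next at turn=-1:; next count becomes 3; next result becomes 0; next at turn=0:; next result becomes 0; next at turn=1:; next result becomes 0; next at turn=2:; next result becomes 0; next final value 17
verdict: not equivalent; witness: base=-1, step=-4


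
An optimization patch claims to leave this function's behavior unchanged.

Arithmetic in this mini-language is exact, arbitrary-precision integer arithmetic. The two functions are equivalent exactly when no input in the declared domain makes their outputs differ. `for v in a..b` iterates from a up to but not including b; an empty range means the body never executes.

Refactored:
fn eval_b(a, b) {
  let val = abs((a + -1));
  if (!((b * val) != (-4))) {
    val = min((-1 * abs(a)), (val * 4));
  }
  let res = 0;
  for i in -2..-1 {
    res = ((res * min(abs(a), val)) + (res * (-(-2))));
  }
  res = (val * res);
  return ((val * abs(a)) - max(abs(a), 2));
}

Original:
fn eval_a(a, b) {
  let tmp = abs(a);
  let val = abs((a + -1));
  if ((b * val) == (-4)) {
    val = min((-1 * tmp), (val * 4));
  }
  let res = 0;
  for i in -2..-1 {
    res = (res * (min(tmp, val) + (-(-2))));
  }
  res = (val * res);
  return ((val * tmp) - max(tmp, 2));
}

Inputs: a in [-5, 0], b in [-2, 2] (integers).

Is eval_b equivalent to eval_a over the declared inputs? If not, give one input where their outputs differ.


Comparing the listings, the differences include: min/max/abs usage differs, plus comparison usage differs, plus boolean connective usage differs, plus statement counts differ, plus local variable names differ, plus arithmetic usage differs.
Spot check at a=-3, b=-2 — eval_a: tmp becomes 3; next val becomes 4; next ((b * val) == (-4)) evaluates to false; next res becomes 0; next at i=-2:; next res becomes 0; next res becomes 0; next final value 9. eval_b: val becomes 4; next (!((b * val) != (-4))) evaluates to false; next res becomes 0; next at i=-2:; next res becomes 0; next res becomes 0; next final value 9. Both give 9.
Every one of the 30 inputs gives matching results.
verdict: equivalent


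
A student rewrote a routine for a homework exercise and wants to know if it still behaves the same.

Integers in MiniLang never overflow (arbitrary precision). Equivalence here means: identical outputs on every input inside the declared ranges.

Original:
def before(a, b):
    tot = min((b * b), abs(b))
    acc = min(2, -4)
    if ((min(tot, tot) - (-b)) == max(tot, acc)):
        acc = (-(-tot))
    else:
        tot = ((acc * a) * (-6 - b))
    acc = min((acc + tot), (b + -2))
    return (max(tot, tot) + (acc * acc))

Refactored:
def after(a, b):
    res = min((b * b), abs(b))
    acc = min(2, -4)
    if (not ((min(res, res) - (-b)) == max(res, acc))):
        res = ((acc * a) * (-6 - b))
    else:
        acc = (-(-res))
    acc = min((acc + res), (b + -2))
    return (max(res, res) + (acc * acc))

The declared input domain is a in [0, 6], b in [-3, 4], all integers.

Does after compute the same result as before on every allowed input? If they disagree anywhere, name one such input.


Equivalent — the differences include boolean connective usage differs; local variable names differ, yet no declared input distinguishes the two.
Tracing a=2, b=1: before: tot=1, then acc=-4, then ((min(tot, tot) - (-b)) == max(tot, acc)) is false, then tot=56, then acc=-1, then returns 57 | after: res=1, then acc=-4, then (not ((min(res, res) - (-b)) == max(res, acc))) is true, then res=56, then acc=-1, then returns 57 — matching result 57.
Checked all 56 inputs in the declared domain: the outputs agree on every one.
verdict: equivalent


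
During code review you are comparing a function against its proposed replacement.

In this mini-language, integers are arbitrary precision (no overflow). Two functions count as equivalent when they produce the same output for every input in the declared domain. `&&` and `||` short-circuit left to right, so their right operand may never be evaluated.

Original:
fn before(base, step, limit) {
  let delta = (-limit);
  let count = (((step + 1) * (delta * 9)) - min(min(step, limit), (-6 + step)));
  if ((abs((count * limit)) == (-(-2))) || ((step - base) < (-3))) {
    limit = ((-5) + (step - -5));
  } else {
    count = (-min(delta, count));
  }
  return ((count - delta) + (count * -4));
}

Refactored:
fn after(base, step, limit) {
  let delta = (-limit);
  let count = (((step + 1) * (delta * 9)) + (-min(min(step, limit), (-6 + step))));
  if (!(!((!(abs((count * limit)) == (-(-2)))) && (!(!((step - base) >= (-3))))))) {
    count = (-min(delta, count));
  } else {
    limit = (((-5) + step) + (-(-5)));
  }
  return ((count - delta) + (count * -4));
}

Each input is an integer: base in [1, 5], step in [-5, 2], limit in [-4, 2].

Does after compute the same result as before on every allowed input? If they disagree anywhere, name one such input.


Side by side, the visible changes include: arithmetic usage differs; and comparison usage differs; and boolean connective usage differs.
One worked example (base=3, step=-5, limit=-1) — before: delta becomes 1; next count becomes -25; next ((abs((count * limit)) == (-(-2))) || ((step - base) < (-3))) evaluates to true; next limit becomes -5; next final value 74; after: delta becomes 1; next count becomes -25; next (!(!((!(abs((count * limit)) == (-(-2)))) && (!(!((step - base) >= (-3))))))) evaluates to false; next limit becomes -5; next final value 74; agreement on 74.
Across all 280 domain points the two functions coincide.
verdict: equivalent


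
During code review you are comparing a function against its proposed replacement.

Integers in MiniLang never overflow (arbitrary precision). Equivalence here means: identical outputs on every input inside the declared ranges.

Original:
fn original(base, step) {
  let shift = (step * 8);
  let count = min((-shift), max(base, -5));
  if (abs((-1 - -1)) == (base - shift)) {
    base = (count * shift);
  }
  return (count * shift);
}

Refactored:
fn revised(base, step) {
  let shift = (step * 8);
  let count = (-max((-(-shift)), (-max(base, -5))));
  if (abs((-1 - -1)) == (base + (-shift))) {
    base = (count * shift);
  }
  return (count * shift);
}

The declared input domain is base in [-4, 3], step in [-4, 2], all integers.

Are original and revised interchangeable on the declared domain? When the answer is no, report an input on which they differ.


Side by side, the visible changes include: arithmetic usage differs, min/max/abs usage differs.
One worked example (base=3, step=-2) — original: shift=-16, then count=3, then (abs((-1 - -1)) == (base - shift)) is false, then returns -48; revised: shift=-16, then count=3, then (abs((-1 - -1)) == (base + (-shift))) is false, then returns -48; agreement on -48.
Across all 56 domain points the two functions coincide.
verdict: equivalent


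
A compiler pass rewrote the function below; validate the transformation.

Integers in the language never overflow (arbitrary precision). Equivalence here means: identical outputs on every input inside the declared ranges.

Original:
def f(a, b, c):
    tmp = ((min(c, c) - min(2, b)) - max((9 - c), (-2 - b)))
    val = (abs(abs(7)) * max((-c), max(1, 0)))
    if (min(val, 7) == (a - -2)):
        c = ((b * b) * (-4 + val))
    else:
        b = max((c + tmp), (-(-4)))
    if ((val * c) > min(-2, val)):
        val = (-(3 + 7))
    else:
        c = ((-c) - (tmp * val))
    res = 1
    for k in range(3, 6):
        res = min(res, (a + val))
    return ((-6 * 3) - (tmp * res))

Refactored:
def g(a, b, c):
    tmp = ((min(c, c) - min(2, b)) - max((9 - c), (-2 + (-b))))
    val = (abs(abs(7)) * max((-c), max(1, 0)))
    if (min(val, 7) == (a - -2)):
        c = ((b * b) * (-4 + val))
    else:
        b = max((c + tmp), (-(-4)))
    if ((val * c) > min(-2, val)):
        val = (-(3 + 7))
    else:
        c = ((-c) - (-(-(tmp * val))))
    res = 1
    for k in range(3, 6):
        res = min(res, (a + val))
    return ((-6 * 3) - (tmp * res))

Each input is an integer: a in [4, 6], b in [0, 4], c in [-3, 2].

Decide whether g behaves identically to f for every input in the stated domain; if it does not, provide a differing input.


This is a faithful refactor — arithmetic usage differs, but the computed results match everywhere.
One worked example (a=5, b=0, c=2) — f: tmp=-5, then val=7, then (min(val, 7) == (a - -2)) is true, then c=0, then ((val * c) > min(-2, val)) is true, then val=-10, then res=1, then (k=3), then res=-5, then (k=4), then res=-5, then (k=5), then res=-5, then returns -43; g: tmp=-5, then val=7, then (min(val, 7) == (a - -2)) is true, then c=0, then ((val * c) > min(-2, val)) is true, then val=-10, then res=1, then (k=3), then res=-5, then (k=4), then res=-5, then (k=5), then res=-5, then returns -43; agreement on -43.
Checked all 90 inputs in the declared domain: the outputs agree on every one.
verdict: equivalent


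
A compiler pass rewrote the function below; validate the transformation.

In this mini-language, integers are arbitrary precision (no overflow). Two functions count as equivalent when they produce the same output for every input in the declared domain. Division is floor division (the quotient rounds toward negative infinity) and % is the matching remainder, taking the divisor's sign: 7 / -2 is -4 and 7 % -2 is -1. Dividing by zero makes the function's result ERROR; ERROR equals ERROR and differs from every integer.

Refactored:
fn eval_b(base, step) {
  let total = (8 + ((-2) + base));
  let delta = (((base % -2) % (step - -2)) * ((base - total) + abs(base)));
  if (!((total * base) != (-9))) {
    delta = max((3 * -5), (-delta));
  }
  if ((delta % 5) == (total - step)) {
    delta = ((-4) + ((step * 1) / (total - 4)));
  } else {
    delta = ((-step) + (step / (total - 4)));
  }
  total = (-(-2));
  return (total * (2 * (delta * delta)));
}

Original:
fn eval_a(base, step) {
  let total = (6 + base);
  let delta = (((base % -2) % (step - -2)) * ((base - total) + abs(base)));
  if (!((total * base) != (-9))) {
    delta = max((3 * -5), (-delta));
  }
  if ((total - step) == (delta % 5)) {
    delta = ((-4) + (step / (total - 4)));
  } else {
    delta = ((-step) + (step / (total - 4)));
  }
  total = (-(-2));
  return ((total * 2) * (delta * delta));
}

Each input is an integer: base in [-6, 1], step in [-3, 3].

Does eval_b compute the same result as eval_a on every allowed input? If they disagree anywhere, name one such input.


Differences: arithmetic usage differs; also constant usage differs — yet all 56 inputs agree.
verdict: equivalent


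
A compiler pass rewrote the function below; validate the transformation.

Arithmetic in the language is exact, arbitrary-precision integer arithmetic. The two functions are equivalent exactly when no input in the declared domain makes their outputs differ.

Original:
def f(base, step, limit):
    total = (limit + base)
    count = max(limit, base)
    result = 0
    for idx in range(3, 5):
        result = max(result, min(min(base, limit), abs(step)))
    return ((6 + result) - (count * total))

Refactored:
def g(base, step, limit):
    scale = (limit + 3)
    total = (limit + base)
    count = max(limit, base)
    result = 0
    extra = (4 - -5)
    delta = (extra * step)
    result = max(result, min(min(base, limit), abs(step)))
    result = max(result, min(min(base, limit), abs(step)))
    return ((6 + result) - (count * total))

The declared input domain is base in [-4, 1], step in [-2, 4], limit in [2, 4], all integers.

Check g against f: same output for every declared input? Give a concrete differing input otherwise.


Whatever the rewrite altered, no input in the stated domain can expose a difference.
Spot check at base=-4, step=3, limit=2 — f: total := -2 | count := 2 | result := 0 | iter idx=3: | result := 0 | iter idx=4: | result := 0 | result 10. g: scale := 5 | total := -2 | count := 2 | result := 0 | extra := 9 | delta := 27 | result := 0 | result := 0 | result 10. Both give 10.
Sweeping the whole domain (126 inputs) finds no disagreement.
verdict: equivalent


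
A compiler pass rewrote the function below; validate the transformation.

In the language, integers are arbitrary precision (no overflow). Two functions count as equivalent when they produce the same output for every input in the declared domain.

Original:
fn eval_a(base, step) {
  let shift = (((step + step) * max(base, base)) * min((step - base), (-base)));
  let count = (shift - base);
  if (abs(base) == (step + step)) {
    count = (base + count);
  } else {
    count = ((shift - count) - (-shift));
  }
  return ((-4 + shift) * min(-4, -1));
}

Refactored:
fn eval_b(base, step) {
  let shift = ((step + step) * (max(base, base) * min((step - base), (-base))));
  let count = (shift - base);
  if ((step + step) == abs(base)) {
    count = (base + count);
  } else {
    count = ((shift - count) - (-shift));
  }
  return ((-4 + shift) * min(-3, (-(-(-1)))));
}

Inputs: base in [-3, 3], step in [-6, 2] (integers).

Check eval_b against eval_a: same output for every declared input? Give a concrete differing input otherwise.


The rewrite breaks on base=-3, step=-6, where the results are 448 and 336.
eval_a: shift=-108, then count=-105, then (abs(base) == (step + step)) is false, then count=-111, then returns 448
eval_b: shift=-108, then count=-105, then ((step + step) == abs(base)) is false, then count=-111, then returns 336
verdict: not equivalent; witness: base=-3, step=-6


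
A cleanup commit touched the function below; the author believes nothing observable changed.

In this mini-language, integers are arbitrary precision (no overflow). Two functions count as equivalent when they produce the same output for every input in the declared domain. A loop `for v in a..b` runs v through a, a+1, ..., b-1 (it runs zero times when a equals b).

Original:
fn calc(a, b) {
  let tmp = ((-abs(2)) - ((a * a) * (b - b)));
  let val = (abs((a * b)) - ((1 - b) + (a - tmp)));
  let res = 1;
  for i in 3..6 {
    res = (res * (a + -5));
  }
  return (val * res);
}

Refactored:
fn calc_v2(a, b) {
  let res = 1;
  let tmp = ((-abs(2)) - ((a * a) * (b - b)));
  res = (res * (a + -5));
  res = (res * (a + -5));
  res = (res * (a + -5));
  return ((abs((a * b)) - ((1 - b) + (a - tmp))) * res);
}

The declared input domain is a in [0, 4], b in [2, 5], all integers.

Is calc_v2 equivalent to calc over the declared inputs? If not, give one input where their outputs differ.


Although loop structure differs; and arithmetic usage differs; and constant usage differs; and local variable names differ, 20/20 inputs agree.
verdict: equivalent


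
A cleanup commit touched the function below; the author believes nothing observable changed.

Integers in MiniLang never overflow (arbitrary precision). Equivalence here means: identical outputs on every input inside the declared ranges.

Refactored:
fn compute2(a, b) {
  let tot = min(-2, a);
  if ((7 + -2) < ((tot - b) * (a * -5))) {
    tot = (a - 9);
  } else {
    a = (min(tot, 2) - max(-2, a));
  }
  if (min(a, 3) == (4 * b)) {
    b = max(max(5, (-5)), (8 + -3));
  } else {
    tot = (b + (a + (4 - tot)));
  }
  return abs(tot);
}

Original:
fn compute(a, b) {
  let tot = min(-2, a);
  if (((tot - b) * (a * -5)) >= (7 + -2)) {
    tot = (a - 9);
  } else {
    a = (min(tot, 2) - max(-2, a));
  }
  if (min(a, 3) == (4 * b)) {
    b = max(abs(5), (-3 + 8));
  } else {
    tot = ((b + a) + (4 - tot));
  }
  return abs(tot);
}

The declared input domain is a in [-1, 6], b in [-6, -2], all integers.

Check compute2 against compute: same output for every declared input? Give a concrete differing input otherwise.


These are not equivalent — on a=-1, b=-3 the outputs split (10 vs 2).
compute: tot = -2; (((tot - b) * (a * -5)) >= (7 + -2)) -> true; tot = -10; (min(a, 3) == (4 * b)) -> false; tot = 10; return 10
compute2: tot = -2; ((7 + -2) < ((tot - b) * (a * -5))) -> false; a = -1; (min(a, 3) == (4 * b)) -> false; tot = 2; return 2
verdict: not equivalent; witness: a=-1, b=-3


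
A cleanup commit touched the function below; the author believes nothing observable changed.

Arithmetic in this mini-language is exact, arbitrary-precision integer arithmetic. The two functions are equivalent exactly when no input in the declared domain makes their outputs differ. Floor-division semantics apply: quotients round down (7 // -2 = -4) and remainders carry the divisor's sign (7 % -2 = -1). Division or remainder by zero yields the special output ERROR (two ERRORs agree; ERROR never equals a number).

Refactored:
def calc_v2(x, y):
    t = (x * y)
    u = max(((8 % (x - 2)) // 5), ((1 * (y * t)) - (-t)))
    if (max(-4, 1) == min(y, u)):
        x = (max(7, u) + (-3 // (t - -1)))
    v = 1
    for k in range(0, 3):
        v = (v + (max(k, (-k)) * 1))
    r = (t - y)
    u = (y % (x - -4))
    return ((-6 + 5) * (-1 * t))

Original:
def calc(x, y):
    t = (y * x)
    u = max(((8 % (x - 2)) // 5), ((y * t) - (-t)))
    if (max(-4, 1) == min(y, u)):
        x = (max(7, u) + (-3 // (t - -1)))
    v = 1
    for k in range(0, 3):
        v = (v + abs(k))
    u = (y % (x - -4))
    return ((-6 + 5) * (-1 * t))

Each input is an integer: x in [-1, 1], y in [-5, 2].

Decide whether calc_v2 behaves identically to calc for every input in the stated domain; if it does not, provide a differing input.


This is a faithful refactor — constant usage differs; and statement counts differ; and local variable names differ; and arithmetic usage differs; and min/max/abs usage differs, but the computed results match everywhere.
One worked example (x=-1, y=-3) — calc: t becomes 3; next u becomes -1; next (max(-4, 1) == min(y, u)) evaluates to false; next v becomes 1; next at k=0:; next v becomes 1; next at k=1:; next v becomes 2; next at k=2:; next v becomes 4; next u becomes 0; next final value 3; calc_v2: t becomes 3; next u becomes -1; next (max(-4, 1) == min(y, u)) evaluates to false; next v becomes 1; next at k=0:; next v becomes 1; next at k=1:; next v becomes 2; next at k=2:; next v becomes 4; next r becomes 6; next u becomes 0; next final value 3; agreement on 3.
Across all 24 domain points the two functions coincide.
verdict: equivalent


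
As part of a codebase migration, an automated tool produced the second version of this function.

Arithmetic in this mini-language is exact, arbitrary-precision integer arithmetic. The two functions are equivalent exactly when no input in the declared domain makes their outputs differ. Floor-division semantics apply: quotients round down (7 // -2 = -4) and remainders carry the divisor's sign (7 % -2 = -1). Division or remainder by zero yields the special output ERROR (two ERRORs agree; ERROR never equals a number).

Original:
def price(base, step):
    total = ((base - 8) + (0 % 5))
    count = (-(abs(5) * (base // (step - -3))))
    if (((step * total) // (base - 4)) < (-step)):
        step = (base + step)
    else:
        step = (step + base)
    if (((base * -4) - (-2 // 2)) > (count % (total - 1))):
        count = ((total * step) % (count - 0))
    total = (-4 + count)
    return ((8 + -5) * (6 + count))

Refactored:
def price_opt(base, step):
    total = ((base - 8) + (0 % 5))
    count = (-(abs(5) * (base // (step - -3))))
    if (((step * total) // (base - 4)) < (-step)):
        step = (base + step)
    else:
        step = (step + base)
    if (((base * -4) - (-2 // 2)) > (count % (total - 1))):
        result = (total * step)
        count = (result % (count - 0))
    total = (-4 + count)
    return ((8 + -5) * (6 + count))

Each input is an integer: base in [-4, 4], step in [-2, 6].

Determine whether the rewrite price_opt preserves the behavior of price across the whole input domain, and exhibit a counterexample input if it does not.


Although local variable names differ, and statement counts differ, 81/81 inputs agree.
verdict: equivalent


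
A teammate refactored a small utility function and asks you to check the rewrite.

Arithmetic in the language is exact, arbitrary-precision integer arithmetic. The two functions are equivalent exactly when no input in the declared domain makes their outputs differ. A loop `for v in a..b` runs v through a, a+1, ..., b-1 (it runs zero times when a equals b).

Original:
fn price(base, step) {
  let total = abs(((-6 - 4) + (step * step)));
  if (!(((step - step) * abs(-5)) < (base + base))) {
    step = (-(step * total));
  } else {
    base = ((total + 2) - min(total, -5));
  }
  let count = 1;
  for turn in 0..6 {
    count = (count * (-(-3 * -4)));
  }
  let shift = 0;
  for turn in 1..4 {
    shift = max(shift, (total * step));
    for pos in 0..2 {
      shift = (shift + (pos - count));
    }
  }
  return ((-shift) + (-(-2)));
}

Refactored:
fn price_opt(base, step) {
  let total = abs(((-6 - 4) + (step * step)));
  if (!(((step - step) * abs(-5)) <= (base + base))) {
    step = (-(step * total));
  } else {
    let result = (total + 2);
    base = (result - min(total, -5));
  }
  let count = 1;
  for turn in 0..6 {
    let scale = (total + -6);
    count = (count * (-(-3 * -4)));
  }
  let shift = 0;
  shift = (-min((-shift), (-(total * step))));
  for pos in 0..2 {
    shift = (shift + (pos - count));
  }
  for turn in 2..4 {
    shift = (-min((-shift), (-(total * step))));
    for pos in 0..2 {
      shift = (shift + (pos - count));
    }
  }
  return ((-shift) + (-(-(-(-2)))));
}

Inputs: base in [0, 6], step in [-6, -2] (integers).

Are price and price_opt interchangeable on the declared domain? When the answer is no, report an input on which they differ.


Not equivalent: base=0, step=-6 separates them (5967913 vs 5972125).
price: total := 26 | (!(((step - step) * abs(-5)) < (base + base))): true | step := 156 | count := 1 | iter turn=0: | count := -12 | iter turn=1: | count := 144 | iter turn=2: | count := -1728 | iter turn=3: | count := 20736 | iter turn=4: | count := -248832 | iter turn=5: | count := 2985984 | shift := 0 | iter turn=1: | shift := 4056 | iter pos=0: | shift := -2981928 | iter pos=1: | shift := -5967911 | iter turn=2: | shift := 4056 | iter pos=0: | shift := -2981928 | iter pos=1: | shift := -5967911 | iter turn=3: | shift := 4056 | iter pos=0: | shift := -2981928 | iter pos=1: | shift := -5967911 | result 5967913
price_opt: total := 26 | (!(((step - step) * abs(-5)) <= (base + base))): false | result := 28 | base := 33 | count := 1 | iter turn=0: | scale := 20 | count := -12 | iter turn=1: | scale := 20 | count := 144 | iter turn=2: | scale := 20 | count := -1728 | iter turn=3: | scale := 20 | count := 20736 | iter turn=4: | scale := 20 | count := -248832 | iter turn=5: | scale := 20 | count := 2985984 | shift := 0 | shift := 0 | iter pos=0: | shift := -2985984 | iter pos=1: | shift := -5971967 | iter turn=2: | shift := -156 | iter pos=0: | shift := -2986140 | iter pos=1: | shift := -5972123 | iter turn=3: | shift := -156 | iter pos=0: | shift := -2986140 | iter pos=1: | shift := -5972123 | result 5972125
verdict: not equivalent; witness: base=0, step=-6


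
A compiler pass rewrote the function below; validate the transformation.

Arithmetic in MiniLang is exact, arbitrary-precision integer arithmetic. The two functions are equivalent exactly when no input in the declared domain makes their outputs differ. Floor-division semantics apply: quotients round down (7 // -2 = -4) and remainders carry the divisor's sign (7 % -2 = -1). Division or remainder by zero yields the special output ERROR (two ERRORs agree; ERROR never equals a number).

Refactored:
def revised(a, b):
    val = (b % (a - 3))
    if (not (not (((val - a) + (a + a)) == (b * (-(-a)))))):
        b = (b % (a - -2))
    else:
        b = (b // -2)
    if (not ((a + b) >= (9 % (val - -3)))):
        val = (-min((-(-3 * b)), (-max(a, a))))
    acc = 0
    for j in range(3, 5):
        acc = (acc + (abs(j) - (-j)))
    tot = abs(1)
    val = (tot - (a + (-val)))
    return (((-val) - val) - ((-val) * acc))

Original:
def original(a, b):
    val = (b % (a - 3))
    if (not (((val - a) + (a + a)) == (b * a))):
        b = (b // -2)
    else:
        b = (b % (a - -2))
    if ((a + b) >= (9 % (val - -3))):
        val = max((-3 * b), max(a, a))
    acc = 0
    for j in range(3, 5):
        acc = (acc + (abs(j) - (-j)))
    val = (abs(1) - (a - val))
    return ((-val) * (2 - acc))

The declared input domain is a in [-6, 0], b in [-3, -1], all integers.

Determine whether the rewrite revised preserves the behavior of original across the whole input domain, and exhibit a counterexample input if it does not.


There is a counterexample at a=-6, b=-2: 60 on one side, 48 on the other.
original: val becomes -2; next (not (((val - a) + (a + a)) == (b * a))) evaluates to true; next b becomes 1; next ((a + b) >= (9 % (val - -3))) evaluates to false; next acc becomes 0; next at j=3:; next acc becomes 6; next at j=4:; next acc becomes 14; next val becomes 5; next final value 60
revised: val becomes -2; next (not (not (((val - a) + (a + a)) == (b * (-(-a)))))) evaluates to false; next b becomes 1; next (not ((a + b) >= (9 % (val - -3)))) evaluates to true; next val becomes -3; next acc becomes 0; next at j=3:; next acc becomes 6; next at j=4:; next acc becomes 14; next tot becomes 1; next val becomes 4; next final value 48
verdict: not equivalent; witness: a=-6, b=-2


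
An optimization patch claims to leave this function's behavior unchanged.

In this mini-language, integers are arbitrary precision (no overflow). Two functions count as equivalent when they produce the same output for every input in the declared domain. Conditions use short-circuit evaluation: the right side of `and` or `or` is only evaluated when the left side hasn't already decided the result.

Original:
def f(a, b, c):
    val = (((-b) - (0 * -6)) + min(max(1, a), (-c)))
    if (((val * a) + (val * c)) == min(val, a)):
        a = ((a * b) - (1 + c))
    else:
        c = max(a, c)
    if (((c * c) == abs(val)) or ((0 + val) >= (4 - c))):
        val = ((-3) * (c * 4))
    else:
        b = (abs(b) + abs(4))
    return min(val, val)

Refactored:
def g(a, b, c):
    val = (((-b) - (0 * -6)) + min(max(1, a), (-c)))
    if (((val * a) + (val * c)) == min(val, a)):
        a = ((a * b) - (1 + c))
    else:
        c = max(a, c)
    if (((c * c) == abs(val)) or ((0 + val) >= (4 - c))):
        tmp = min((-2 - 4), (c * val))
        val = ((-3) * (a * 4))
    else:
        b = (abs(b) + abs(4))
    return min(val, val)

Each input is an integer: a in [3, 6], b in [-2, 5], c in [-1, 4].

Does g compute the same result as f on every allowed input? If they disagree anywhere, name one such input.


Run the pair on a=3, b=0, c=0.
f: val := 0 | (((val * a) + (val * c)) == min(val, a)): true | a := -1 | (((c * c) == abs(val)) or ((0 + val) >= (4 - c))): true | val := 0 | result 0
g: val := 0 | (((val * a) + (val * c)) == min(val, a)): true | a := -1 | (((c * c) == abs(val)) or ((0 + val) >= (4 - c))): true | tmp := -6 | val := 12 | result 12
0 against 12: the behavior changed.
verdict: not equivalent; witness: a=3, b=0, c=0


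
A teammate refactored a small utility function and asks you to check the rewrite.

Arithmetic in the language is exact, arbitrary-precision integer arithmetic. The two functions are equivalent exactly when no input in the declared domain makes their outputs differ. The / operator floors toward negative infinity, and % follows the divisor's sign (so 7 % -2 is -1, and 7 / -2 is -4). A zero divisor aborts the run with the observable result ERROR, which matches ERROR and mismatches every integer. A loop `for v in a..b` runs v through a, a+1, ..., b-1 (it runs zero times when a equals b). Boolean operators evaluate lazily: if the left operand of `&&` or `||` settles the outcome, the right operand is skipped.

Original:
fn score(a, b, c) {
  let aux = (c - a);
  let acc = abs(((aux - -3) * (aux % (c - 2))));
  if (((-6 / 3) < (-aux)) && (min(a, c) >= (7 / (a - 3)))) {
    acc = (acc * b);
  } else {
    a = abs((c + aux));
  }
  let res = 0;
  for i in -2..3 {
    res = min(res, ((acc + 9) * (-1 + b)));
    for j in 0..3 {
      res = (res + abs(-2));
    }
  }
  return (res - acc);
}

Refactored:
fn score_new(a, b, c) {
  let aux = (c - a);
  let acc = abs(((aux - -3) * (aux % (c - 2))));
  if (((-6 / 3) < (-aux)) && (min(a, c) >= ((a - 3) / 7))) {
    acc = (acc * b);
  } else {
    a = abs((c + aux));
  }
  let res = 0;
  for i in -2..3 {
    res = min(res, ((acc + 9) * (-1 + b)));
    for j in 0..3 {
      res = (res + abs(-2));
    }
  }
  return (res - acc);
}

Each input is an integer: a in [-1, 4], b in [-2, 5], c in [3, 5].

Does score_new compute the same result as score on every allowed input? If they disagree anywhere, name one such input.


Take a=3, b=-2, c=3.
score: aux := 0 | acc := 0 | divide-by-zero, output ERROR
score_new: aux := 0 | acc := 0 | (((-6 / 3) < (-aux)) && (min(a, c) >= ((a - 3) / 7))): true | acc := 0 | res := 0 | iter i=-2: | res := -27 | iter j=0: | res := -25 | iter j=1: | res := -23 | iter j=2: | res := -21 | iter i=-1: | res := -27 | iter j=0: | res := -25 | iter j=1: | res := -23 | iter j=2: | res := -21 | iter i=0: | res := -27 | iter j=0: | res := -25 | iter j=1: | res := -23 | iter j=2: | res := -21 | iter i=1: | res := -27 | iter j=0: | res := -25 | iter j=1: | res := -23 | iter j=2: | res := -21 | iter i=2: | res := -27 | iter j=0: | res := -25 | iter j=1: | res := -23 | iter j=2: | res := -21 | result -21
ERROR != -21, so the rewrite changes behavior.
verdict: not equivalent; witness: a=3, b=-2, c=3


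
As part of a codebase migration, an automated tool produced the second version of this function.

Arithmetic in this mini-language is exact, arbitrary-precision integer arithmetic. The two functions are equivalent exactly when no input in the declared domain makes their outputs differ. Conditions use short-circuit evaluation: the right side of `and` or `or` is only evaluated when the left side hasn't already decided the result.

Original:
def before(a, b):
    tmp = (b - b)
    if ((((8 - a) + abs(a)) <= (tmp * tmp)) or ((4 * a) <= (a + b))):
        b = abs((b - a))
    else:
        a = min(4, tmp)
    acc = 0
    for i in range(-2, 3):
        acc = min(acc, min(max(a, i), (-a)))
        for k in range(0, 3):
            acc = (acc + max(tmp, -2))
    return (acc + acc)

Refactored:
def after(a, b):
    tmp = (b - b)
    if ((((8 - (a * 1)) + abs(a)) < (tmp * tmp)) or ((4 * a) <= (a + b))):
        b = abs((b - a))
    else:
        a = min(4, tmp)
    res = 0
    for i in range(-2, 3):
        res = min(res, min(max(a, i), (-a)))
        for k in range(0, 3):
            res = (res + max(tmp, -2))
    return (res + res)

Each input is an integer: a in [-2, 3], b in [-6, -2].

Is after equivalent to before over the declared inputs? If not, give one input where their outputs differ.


One difference looks behavioral, but it never changes the outcome for any declared input.
As a probe, take a=0, b=-4: before runs tmp := 0 | ((((8 - a) + abs(a)) <= (tmp * tmp)) or ((4 * a) <= (a + b))): false | a := 0 | acc := 0 | iter i=-2: | acc := 0 | iter k=0: | acc := 0 | iter k=1: | acc := 0 | iter k=2: | acc := 0 | iter i=-1: | acc := 0 | iter k=0: | acc := 0 | iter k=1: | acc := 0 | iter k=2: | acc := 0 | iter i=0: | acc := 0 | iter k=0: | acc := 0 | iter k=1: | acc := 0 | iter k=2: | acc := 0 | iter i=1: | acc := 0 | iter k=0: | acc := 0 | iter k=1: | acc := 0 | iter k=2: | acc := 0 | iter i=2: | acc := 0 | iter k=0: | acc := 0 | iter k=1: | acc := 0 | iter k=2: | acc := 0 | result 0; after runs tmp := 0 | ((((8 - (a * 1)) + abs(a)) < (tmp * tmp)) or ((4 * a) <= (a + b))): false | a := 0 | res := 0 | iter i=-2: | res := 0 | iter k=0: | res := 0 | iter k=1: | res := 0 | iter k=2: | res := 0 | iter i=-1: | res := 0 | iter k=0: | res := 0 | iter k=1: | res := 0 | iter k=2: | res := 0 | iter i=0: | res := 0 | iter k=0: | res := 0 | iter k=1: | res := 0 | iter k=2: | res := 0 | iter i=1: | res := 0 | iter k=0: | res := 0 | iter k=1: | res := 0 | iter k=2: | res := 0 | iter i=2: | res := 0 | iter k=0: | res := 0 | iter k=1: | res := 0 | iter k=2: | res := 0 | result 0; both end at 0.
Sweeping the whole domain (30 inputs) finds no disagreement.
verdict: equivalent
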